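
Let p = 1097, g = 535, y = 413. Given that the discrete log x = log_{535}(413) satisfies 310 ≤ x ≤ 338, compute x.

333

Compute 535^310 mod 1097 = 1048, then multiply by 535 repeatedly:
  535^310=1048  535^311=113  535^312=120  535^313=574  535^314=1027
  535^315=945  535^316=955  535^317=820  535^318=997  535^319=253
  535^320=424  535^321=858  535^322=484  535^323=48  535^324=449
  535^325=1069  535^326=378  535^327=382  535^328=328  535^329=1057
  535^330=540  535^331=389  535^332=782  535^333=413
Found 413 at exponent 333.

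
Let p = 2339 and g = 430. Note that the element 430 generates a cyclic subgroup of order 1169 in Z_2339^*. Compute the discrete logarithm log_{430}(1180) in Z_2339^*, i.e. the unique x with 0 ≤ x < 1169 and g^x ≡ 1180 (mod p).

Baby-step giant-step with m = ceil(sqrt(1169)) = 35.
Baby table (430^j mod 2339 for j=0..34):
  0:1  1:430  2:119  3:2051  4:127  5:813  6:1079  7:848
  8:2095  9:335  10:1371  11:102  12:1758  13:443  14:1031  15:1259
  16:1061  17:125  18:2292  19:841  20:1424  21:1841  22:1048  23:1552
  24:745  25:2246  26:2112  27:628  28:1055  29:2223  30:1578  31:230
  32:662  33:1641  34:1591
Giant step factor: 430^(-35) ≡ 1616 (mod 2339).
Scan 1180·1616^i mod 2339 for i = 0, 1, …:
  i=0: 1180   i=1: 595   i=2: 191   i=3: 2247
  i=4: 1024   i=5: 1111   i=6: 1363   i=7: 1609
  i=8: 1515   i=9: 1646     …   i=22: 71
  i=23: 125
Match at i=23, j=17: x = 23·35 + 17 = 822.

822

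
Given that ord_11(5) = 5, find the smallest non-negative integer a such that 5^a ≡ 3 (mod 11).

2

Successive powers of 5 modulo 11:
  5^0=1  5^1=5  5^2=3
So 5^2 ≡ 3 (mod 11), giving a = 2.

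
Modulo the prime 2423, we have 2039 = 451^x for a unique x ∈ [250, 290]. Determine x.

Compute 451^250 mod 2423 = 1192, then multiply by 451 repeatedly:
  451^250=1192  451^251=2109  451^252=1343  451^253=2366  451^254=946
  451^255=198  451^256=2070  451^257=715  451^258=206  451^259=832
  451^260=2090  451^261=43  451^262=9  451^263=1636  451^264=1244
  451^265=1331  451^266=1800  451^267=95  451^268=1654  451^269=2093
  451^270=1396  451^271=2039
Found 2039 at exponent 271.

271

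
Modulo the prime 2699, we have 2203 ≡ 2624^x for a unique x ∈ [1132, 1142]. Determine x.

1142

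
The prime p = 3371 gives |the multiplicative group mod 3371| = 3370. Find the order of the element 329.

337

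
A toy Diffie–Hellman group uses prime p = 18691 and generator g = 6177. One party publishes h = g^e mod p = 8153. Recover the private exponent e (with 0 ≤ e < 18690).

Baby-step giant-step with m = ceil(sqrt(18690)) = 137.
Baby table (6177^j mod 18691 for j=0..136):
  0:1  1:6177  2:6998  3:13054  4:1584  5:8975  6:1069  7:5290
  8:4462  9:11240  10:11106  11:5792  12:2610  13:10328  14:3673  15:15938
  16:3529  17:4927  18:5131  19:12942  20:1327  21:10221  22:15610  23:14792
  24:8576  25:3658  26:16738  27:10705  28:14718  29:62  30:9154  31:3983
  32:5635  33:4753  34:14411  35:10205  36:10233  37:14970  38:5313  39:15696
  40:3975  41:12292  42:4842  43:3434  44:16224  45:13197  46:6418  47:375
  48:17382  49:7510  50:16899  51:14579  52:1245  53:8364  54:2504  55:9751
  56:9525  57:15348  58:3844  59:6818  60:3963  61:12932  62:14321  63:15005
  64:15907  65:17643  66:12281  67:11659  68:1220  69:3467  70:14464  71:1148
  72:7307  73:15265  74:14501  75:5405  76:4559  77:12297  78:17036  79:1042
  80:6730  81:2426  82:13911  83:5720  84:6450  85:11129  86:17026  87:14036
  88:11514  89:2723  90:16762  91:9425  92:14451  93:14302  94:9788  95:13782
  96:12600  97:876  98:9353  99:18291  100:15103  101:4450  102:11880  103:1894
  104:17363  105:2293  106:14774  107:9536  108:8531  109:6058  110:884  111:2696
  112:18202  113:7389  114:17122  115:8916  116:10446  117:3610  118:607  119:11239
  120:4929  121:17485  122:8247  123:8744  124:13389  125:14869  126:16930  127:465
  128:12582  129:1836  130:14226  131:7611  132:5282  133:11119  134:11329  135:129
  136:11811
Giant step factor: 6177^(-137) ≡ 17400 (mod 18691).
Scan 8153·17400^i mod 18691 for i = 0, 1, …:
  i=0: 8153   i=1: 16201   i=2: 18429   i=3: 1804
  i=4: 7411   i=5: 2191   i=6: 12451   i=7: 19
  i=8: 12853   i=9: 4385     …   i=46: 16657
  i=47: 9154
Match at i=47, j=30: e = 47·137 + 30 = 6469.

6469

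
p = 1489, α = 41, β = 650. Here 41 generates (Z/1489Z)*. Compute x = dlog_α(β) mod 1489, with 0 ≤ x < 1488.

1279

Baby-step giant-step with m = ceil(sqrt(1488)) = 39.
Baby table (41^j mod 1489 for j=0..38):
  0:1  1:41  2:192  3:427  4:1128  5:89  6:671  7:709
  8:778  9:629  10:476  11:159  12:563  13:748  14:888  15:672
  16:750  17:970  18:1056  19:115  20:248  21:1234  22:1457  23:177
  24:1301  25:1226  26:1129  27:130  28:863  29:1136  30:417  31:718
  32:1147  33:868  34:1341  35:1377  36:1364  37:831  38:1313
Giant step factor: 41^(-39) ≡ 1476 (mod 1489).
Scan 650·1476^i mod 1489 for i = 0, 1, …:
  i=0: 650   i=1: 484   i=2: 1153   i=3: 1390
  i=4: 1287   i=5: 1137   i=6: 109   i=7: 72
  i=8: 553   i=9: 256     …   i=31: 632
  i=32: 718
Match at i=32, j=31: x = 32·39 + 31 = 1279.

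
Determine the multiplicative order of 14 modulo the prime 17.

16

The order of 14 must divide p − 1 = 16 = 2^4.
Divisors: 1, 2, 4, 8, 16.
Check each in increasing order: 14^1 ≡ 14;  14^2 ≡ 9;  14^4 ≡ 13;  14^8 ≡ 16;  14^16 ≡ 1.
Smallest exponent giving 1 is 16.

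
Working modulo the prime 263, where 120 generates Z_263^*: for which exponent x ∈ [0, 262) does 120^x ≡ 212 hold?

95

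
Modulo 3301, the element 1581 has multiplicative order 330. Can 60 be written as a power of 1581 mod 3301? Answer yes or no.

60 ∈ ⟨1581⟩ iff 60^330 ≡ 1 (mod 3301), since |⟨1581⟩| = 330.
60^330 mod 3301 = 1454.
Since 1454 ≠ 1, 60 does not lie in the subgroup.

no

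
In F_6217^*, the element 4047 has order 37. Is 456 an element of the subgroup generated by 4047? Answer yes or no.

456 ∈ ⟨4047⟩ iff 456^37 ≡ 1 (mod 6217), since |⟨4047⟩| = 37.
456^37 mod 6217 = 1.
Since 1 = 1, 456 lies in the subgroup.

yes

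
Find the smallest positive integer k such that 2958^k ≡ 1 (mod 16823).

The order of 2958 must divide p − 1 = 16822 = 2 · 13 · 647.
Divisors: 1, 2, 13, 26, 647, 1294, 8411, 16822.
Check each in increasing order: 2958^1 ≡ 2958;  2958^2 ≡ 1804;  2958^13 ≡ 7284;  2958^26 ≡ 13737;  2958^647 ≡ 11541;  2958^1294 ≡ 6990;  2958^8411 ≡ 1.
Smallest exponent giving 1 is 8411.

8411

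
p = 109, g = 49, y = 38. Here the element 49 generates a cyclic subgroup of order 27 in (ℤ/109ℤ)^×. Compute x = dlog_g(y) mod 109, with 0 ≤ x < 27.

Successive powers of 49 modulo 109:
  49^0=1  49^1=49  49^2=3  49^3=38
So 49^3 ≡ 38 (mod 109), giving x = 3.

3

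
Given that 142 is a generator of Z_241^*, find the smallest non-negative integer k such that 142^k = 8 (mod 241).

210

Baby-step giant-step with m = ceil(sqrt(240)) = 16.
Baby table (142^j mod 241 for j=0..15):
  0:1  1:142  2:161  3:208  4:134  5:230  6:125  7:157
  8:122  9:213  10:121  11:71  12:201  13:104  14:67  15:115
Giant step factor: 142^(-16) ≡ 54 (mod 241).
Scan 8·54^i mod 241 for i = 0, 1, …:
  i=0: 8   i=1: 191   i=2: 192   i=3: 5
  i=4: 29   i=5: 120   i=6: 214   i=7: 229
  i=8: 75   i=9: 194   i=10: 113   i=11: 77
  i=12: 61   i=13: 161
Match at i=13, j=2: k = 13·16 + 2 = 210.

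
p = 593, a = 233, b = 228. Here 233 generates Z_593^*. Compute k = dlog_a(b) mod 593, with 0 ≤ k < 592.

161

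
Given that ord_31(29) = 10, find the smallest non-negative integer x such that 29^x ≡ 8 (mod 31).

8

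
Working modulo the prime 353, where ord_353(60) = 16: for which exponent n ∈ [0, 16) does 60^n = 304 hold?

5

Successive powers of 60 modulo 353:
  60^0=1  60^1=60  60^2=70  60^3=317  60^4=311  60^5=304
So 60^5 ≡ 304 (mod 353), giving n = 5.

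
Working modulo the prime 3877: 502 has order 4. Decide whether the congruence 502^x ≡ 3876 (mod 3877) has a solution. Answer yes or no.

yes

⟨502⟩ has order 4; its elements mod 3877 are {1, 502, 3375, 3876}.
3876 is in this set.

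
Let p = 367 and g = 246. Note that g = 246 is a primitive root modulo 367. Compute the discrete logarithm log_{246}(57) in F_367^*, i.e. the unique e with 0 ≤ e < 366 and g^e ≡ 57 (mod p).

Baby-step giant-step with m = ceil(sqrt(366)) = 20.
Baby table (246^j mod 367 for j=0..19):
  0:1  1:246  2:328  3:315  4:53  5:193  6:135  7:180
  8:240  9:320  10:182  11:365  12:242  13:78  14:104  15:261
  16:348  17:97  18:7  19:254
Giant step factor: 246^(-20) ≡ 82 (mod 367).
Scan 57·82^i mod 367 for i = 0, 1, …:
  i=0: 57   i=1: 270   i=2: 120   i=3: 298
  i=4: 214   i=5: 299   i=6: 296   i=7: 50
  i=8: 63   i=9: 28   i=10: 94   i=11: 1
Match at i=11, j=0: e = 11·20 + 0 = 220.

220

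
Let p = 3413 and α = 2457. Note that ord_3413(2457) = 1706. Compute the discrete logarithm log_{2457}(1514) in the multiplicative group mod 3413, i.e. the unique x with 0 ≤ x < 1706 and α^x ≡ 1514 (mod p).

396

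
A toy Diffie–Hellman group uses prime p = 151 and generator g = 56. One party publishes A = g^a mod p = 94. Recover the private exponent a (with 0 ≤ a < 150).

48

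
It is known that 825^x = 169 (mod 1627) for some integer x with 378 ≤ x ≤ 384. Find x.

384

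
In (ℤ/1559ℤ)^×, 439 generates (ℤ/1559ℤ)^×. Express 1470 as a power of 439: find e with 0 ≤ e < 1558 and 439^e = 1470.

252

Baby-step giant-step with m = ceil(sqrt(1558)) = 40.
Baby table (439^j mod 1559 for j=0..39):
  0:1  1:439  2:964  3:707  4:132  5:265  6:969  7:1343
  8:275  9:682  10:70  11:1109  12:443  13:1161  14:1445  15:1401
  16:793  17:470  18:542  19:970  20:223  21:1239  22:1389  23:202
  24:1374  25:1412  26:945  27:161  28:524  29:863  30:20  31:985
  32:572  33:109  34:1081  35:623  36:672  37:357  38:823  39:1168
Giant step factor: 439^(-40) ≡ 402 (mod 1559).
Scan 1470·402^i mod 1559 for i = 0, 1, …:
  i=0: 1470   i=1: 79   i=2: 578   i=3: 65
  i=4: 1186   i=5: 1277   i=6: 443
Match at i=6, j=12: e = 6·40 + 12 = 252.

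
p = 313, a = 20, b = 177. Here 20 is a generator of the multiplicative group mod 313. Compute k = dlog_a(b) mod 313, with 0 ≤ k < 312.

Baby-step giant-step with m = ceil(sqrt(312)) = 18.
Baby table (20^j mod 313 for j=0..17):
  0:1  1:20  2:87  3:175  4:57  5:201  6:264  7:272
  8:119  9:189  10:24  11:167  12:210  13:131  14:116  15:129
  16:76  17:268
Giant step factor: 20^(-18) ≡ 305 (mod 313).
Scan 177·305^i mod 313 for i = 0, 1, …:
  i=0: 177   i=1: 149   i=2: 60   i=3: 146
  i=4: 84   i=5: 267   i=6: 55   i=7: 186
  i=8: 77   i=9: 10   i=10: 233   i=11: 14
  i=12: 201
Match at i=12, j=5: k = 12·18 + 5 = 221.

221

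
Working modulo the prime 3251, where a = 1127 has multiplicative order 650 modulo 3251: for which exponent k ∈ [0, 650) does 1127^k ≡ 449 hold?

Baby-step giant-step with m = ceil(sqrt(650)) = 26.
Baby table (1127^j mod 3251 for j=0..25):
  0:1  1:1127  2:2239  3:577  4:79  5:1256  6:1327  7:69
  8:2990  9:1694  10:801  11:2200  12:2138  13:535  14:1510  15:1497
  16:3101  17:2  18:2254  19:1227  20:1154  21:158  22:2512  23:2654
  24:138  25:2729
Giant step factor: 1127^(-26) ≡ 2373 (mod 3251).
Scan 449·2373^i mod 3251 for i = 0, 1, …:
  i=0: 449   i=1: 2400   i=2: 2699   i=3: 257
  i=4: 1924   i=5: 1248   i=6: 3094   i=7: 1304
  i=8: 2691   i=9: 779     …   i=15: 2298
  i=16: 1227
Match at i=16, j=19: k = 16·26 + 19 = 435.

435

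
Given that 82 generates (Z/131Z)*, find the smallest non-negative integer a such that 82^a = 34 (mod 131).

Baby-step giant-step with m = ceil(sqrt(130)) = 12.
Baby table (82^j mod 131 for j=0..11):
  0:1  1:82  2:43  3:120  4:15  5:51  6:121  7:97
  8:94  9:110  10:112  11:14
Giant step factor: 82^(-12) ≡ 38 (mod 131).
Scan 34·38^i mod 131 for i = 0, 1, …:
  i=0: 34   i=1: 113   i=2: 102   i=3: 77
  i=4: 44   i=5: 100   i=6: 1
Match at i=6, j=0: a = 6·12 + 0 = 72.

72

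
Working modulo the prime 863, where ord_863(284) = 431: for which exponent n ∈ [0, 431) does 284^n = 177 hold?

250

Baby-step giant-step with m = ceil(sqrt(431)) = 21.
Baby table (284^j mod 863 for j=0..20):
  0:1  1:284  2:397  3:558  4:543  5:598  6:684  7:81
  8:566  9:226  10:322  11:833  12:110  13:172  14:520  15:107
  16:183  17:192  18:159  19:280  20:124
Giant step factor: 284^(-21) ≡ 31 (mod 863).
Scan 177·31^i mod 863 for i = 0, 1, …:
  i=0: 177   i=1: 309   i=2: 86   i=3: 77
  i=4: 661   i=5: 642   i=6: 53   i=7: 780
  i=8: 16   i=9: 496   i=10: 705   i=11: 280
Match at i=11, j=19: n = 11·21 + 19 = 250.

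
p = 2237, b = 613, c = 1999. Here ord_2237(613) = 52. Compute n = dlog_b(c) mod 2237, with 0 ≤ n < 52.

Baby-step giant-step with m = ceil(sqrt(52)) = 8.
Baby table (613^j mod 2237 for j=0..7):
  0:1  1:613  2:2190  3:270  4:2209  5:732  6:1316  7:1388
Giant step factor: 613^(-8) ≡ 214 (mod 2237).
Scan 1999·214^i mod 2237 for i = 0, 1, …:
  i=0: 1999   i=1: 519   i=2: 1453   i=3: 2236
  i=4: 2023   i=5: 1181   i=6: 2190
Match at i=6, j=2: n = 6·8 + 2 = 50.

50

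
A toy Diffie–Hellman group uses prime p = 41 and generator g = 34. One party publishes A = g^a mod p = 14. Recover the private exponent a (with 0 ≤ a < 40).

35

Successive powers of 34 modulo 41:
  34^0=1  34^1=34  34^2=8  34^3=26  34^4=23  34^5=3
  34^6=20  34^7=24  34^8=37  34^9=28  34^10=9  34^11=19
  34^12=31  34^13=29  34^14=2  34^15=27  34^16=16  34^17=11
  34^18=5  34^19=6  34^20=40  34^21=7  34^22=33  34^23=15
  34^24=18  34^25=38  34^26=21  34^27=17  34^28=4  34^29=13
  34^30=32  34^31=22  34^32=10  34^33=12  34^34=39  34^35=14
So 34^35 ≡ 14 (mod 41), giving a = 35.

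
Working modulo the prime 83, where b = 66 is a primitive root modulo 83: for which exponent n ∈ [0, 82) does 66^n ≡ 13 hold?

27

Baby-step giant-step with m = ceil(sqrt(82)) = 10.
Baby table (66^j mod 83 for j=0..9):
  0:1  1:66  2:40  3:67  4:23  5:24  6:7  7:47
  8:31  9:54
Giant step factor: 66^(-10) ≡ 33 (mod 83).
Scan 13·33^i mod 83 for i = 0, 1, …:
  i=0: 13   i=1: 14   i=2: 47
Match at i=2, j=7: n = 2·10 + 7 = 27.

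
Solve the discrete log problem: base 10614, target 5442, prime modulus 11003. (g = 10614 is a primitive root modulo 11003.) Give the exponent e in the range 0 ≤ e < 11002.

10366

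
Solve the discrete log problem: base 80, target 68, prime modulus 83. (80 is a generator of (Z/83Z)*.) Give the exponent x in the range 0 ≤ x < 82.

68

Baby-step giant-step with m = ceil(sqrt(82)) = 10.
Baby table (80^j mod 83 for j=0..9):
  0:1  1:80  2:9  3:56  4:81  5:6  6:65  7:54
  8:4  9:71
Giant step factor: 80^(-10) ≡ 30 (mod 83).
Scan 68·30^i mod 83 for i = 0, 1, …:
  i=0: 68   i=1: 48   i=2: 29   i=3: 40
  i=4: 38   i=5: 61   i=6: 4
Match at i=6, j=8: x = 6·10 + 8 = 68.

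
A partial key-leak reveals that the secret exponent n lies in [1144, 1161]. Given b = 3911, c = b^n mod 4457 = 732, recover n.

Compute 3911^1144 mod 4457 = 101, then multiply by 3911 repeatedly:
  3911^1144=101  3911^1145=2795  3911^1146=2681  3911^1147=2527  3911^1148=1928
  3911^1149=3621  3911^1150=1842  3911^1151=1550  3911^1152=530  3911^1153=325
  3911^1154=830  3911^1155=1434  3911^1156=1468  3911^1157=732
Found 732 at exponent 1157.

1157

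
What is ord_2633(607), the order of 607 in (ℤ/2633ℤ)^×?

The order of 607 must divide p − 1 = 2632 = 2^3 · 7 · 47.
Divisors: 1, 2, 4, 7, 8, 14, 28, 47, 56, 94, 188, 329, 376, 658, 1316, 2632.
Check each in increasing order: 607^1 ≡ 607;  607^2 ≡ 2462;  607^4 ≡ 278;  607^7 ≡ 2114;  607^8 ≡ 927;  607^14 ≡ 795;  607^28 ≡ 105;  607^47 ≡ 1556;  607^56 ≡ 493;  607^94 ≡ 1409;  607^188 ≡ 2632;  607^329 ≡ 885;  607^376 ≡ 1.
Smallest exponent giving 1 is 376.

376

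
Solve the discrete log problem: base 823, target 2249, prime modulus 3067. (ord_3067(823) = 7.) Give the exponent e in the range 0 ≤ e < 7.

Successive powers of 823 modulo 3067:
  823^0=1  823^1=823  823^2=2589  823^3=2249
So 823^3 ≡ 2249 (mod 3067), giving e = 3.

3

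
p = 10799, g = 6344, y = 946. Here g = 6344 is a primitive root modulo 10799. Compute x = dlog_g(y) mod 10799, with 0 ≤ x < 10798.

Baby-step giant-step with m = ceil(sqrt(10798)) = 104.
Baby table (6344^j mod 10799 for j=0..103):
  0:1  1:6344  2:9262  3:769  4:8187  5:5937  6:8215  7:10785
  8:8375  9:10719  10:33  11:4171  12:3274  13:3779  14:196  15:1539
  16:1120  17:10337  18:6400  19:8159  20:1089  21:8055  22:52  23:5918
  24:6468  25:7591  26:4563  27:6352  28:6019  29:10071  30:3540  31:6639
  32:1716  33:912  34:8263  35:2126  36:10192  37:4435  38:4245  39:8373
  40:8830  41:3107  42:2633  43:8498  44:2704  45:5364  46:1567  47:5968
  48:10497  49:6334  50:10616  51:5340  52:497  53:10459  54:2840  55:4228
  56:8515  57:2562  58:833  59:3841  60:4760  61:3436  62:5602  63:10378
  64:7328  65:9936  66:221  67:8953  68:5891  69:7964  70:5894  71:5398
  72:1283  73:7705  74:4246  75:3918  76:7293  77:3876  78:21  79:3636
  80:120  81:5350  82:9942  83:5888  84:10530  85:10505  86:3091  87:9119
  88:693  89:1199  90:3960  91:3766  92:4116  93:10721  94:1922  95:1097
  96:4812  97:9354  98:1271  99:7170  100:1092  101:5489  102:6240  103:8225
Giant step factor: 6344^(-104) ≡ 9086 (mod 10799).
Scan 946·9086^i mod 10799 for i = 0, 1, …:
  i=0: 946   i=1: 10151   i=2: 8526   i=3: 6009
  i=4: 8829   i=5: 5322   i=6: 8569   i=7: 7943
  i=8: 381   i=9: 6086     …   i=18: 2396
  i=19: 10071
Match at i=19, j=29: x = 19·104 + 29 = 2005.

2005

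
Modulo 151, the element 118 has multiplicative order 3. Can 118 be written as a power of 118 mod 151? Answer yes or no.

yes

118 ∈ ⟨118⟩ iff 118^3 ≡ 1 (mod 151), since |⟨118⟩| = 3.
118^3 mod 151 = 1.
Since 1 = 1, 118 lies in the subgroup.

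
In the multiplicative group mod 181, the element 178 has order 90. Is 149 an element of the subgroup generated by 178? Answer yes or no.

149 ∈ ⟨178⟩ iff 149^90 ≡ 1 (mod 181), since |⟨178⟩| = 90.
149^90 mod 181 = 180.
Since 180 ≠ 1, 149 does not lie in the subgroup.

no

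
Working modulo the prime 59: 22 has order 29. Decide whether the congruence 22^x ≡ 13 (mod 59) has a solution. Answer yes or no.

13 ∈ ⟨22⟩ iff 13^29 ≡ 1 (mod 59), since |⟨22⟩| = 29.
13^29 mod 59 = 58.
Since 58 ≠ 1, 13 does not lie in the subgroup.

no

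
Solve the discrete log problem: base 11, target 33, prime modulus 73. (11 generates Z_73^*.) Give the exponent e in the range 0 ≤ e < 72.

43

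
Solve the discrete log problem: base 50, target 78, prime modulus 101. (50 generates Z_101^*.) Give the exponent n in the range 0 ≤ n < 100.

64

Baby-step giant-step with m = ceil(sqrt(100)) = 10.
Baby table (50^j mod 101 for j=0..9):
  0:1  1:50  2:76  3:63  4:19  5:41  6:30  7:86
  8:58  9:72
Giant step factor: 50^(-10) ≡ 14 (mod 101).
Scan 78·14^i mod 101 for i = 0, 1, …:
  i=0: 78   i=1: 82   i=2: 37   i=3: 13
  i=4: 81   i=5: 23   i=6: 19
Match at i=6, j=4: n = 6·10 + 4 = 64.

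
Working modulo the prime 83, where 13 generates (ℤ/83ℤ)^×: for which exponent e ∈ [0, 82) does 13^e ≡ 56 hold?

47

Baby-step giant-step with m = ceil(sqrt(82)) = 10.
Baby table (13^j mod 83 for j=0..9):
  0:1  1:13  2:3  3:39  4:9  5:34  6:27  7:19
  8:81  9:57
Giant step factor: 13^(-10) ≡ 69 (mod 83).
Scan 56·69^i mod 83 for i = 0, 1, …:
  i=0: 56   i=1: 46   i=2: 20   i=3: 52
  i=4: 19
Match at i=4, j=7: e = 4·10 + 7 = 47.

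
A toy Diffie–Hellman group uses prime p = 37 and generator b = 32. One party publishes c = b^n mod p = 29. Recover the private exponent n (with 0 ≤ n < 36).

33

Successive powers of 32 modulo 37:
  32^0=1  32^1=32  32^2=25  32^3=23  32^4=33  32^5=20
  32^6=11  32^7=19  32^8=16  32^9=31  32^10=30  32^11=35
  32^12=10  32^13=24  32^14=28  32^15=8  32^16=34  32^17=15
  32^18=36  32^19=5  32^20=12  32^21=14  32^22=4  32^23=17
  32^24=26  32^25=18  32^26=21  32^27=6  32^28=7  32^29=2
  32^30=27  32^31=13  32^32=9  32^33=29
So 32^33 ≡ 29 (mod 37), giving n = 33.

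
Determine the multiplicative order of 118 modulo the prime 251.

The order of 118 must divide p − 1 = 250 = 2 · 5^3.
Divisors: 1, 2, 5, 10, 25, 50, 125, 250.
Check each in increasing order: 118^1 ≡ 118;  118^2 ≡ 119;  118^5 ≡ 91;  118^10 ≡ 249;  118^25 ≡ 113;  118^50 ≡ 219;  118^125 ≡ 1.
Smallest exponent giving 1 is 125.

125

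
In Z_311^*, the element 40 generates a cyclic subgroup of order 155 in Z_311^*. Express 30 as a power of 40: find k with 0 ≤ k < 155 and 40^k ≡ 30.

76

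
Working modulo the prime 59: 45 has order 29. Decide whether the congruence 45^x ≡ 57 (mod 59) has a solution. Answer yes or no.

yes

57 ∈ ⟨45⟩ iff 57^29 ≡ 1 (mod 59), since |⟨45⟩| = 29.
57^29 mod 59 = 1.
Since 1 = 1, 57 lies in the subgroup.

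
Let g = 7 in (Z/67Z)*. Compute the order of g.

66

The order of 7 must divide p − 1 = 66 = 2 · 3 · 11.
Divisors: 1, 2, 3, 6, 11, 22, 33, 66.
Check each in increasing order: 7^1 ≡ 7;  7^2 ≡ 49;  7^3 ≡ 8;  7^6 ≡ 64;  7^11 ≡ 30;  7^22 ≡ 29;  7^33 ≡ 66;  7^66 ≡ 1.
Smallest exponent giving 1 is 66.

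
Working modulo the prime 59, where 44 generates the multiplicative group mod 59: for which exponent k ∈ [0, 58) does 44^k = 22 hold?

Successive powers of 44 modulo 59:
  44^0=1  44^1=44  44^2=48  44^3=47  44^4=3  44^5=14
  44^6=26  44^7=23  44^8=9  44^9=42  44^10=19  44^11=10
  44^12=27  44^13=8  44^14=57  44^15=30  44^16=22
So 44^16 ≡ 22 (mod 59), giving k = 16.

16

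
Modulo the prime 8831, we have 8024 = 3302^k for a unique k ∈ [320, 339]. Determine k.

338

Compute 3302^320 mod 8831 = 2990, then multiply by 3302 repeatedly:
  3302^320=2990  3302^321=8753  3302^322=7374  3302^323=1881  3302^324=2869
  3302^325=6606  3302^326=442  3302^327=2369  3302^328=7003  3302^329=4348
  3302^330=6721  3302^331=439  3302^332=1294  3302^333=7415  3302^334=4798
  3302^335=182  3302^336=456  3302^337=4442  3302^338=8024
Found 8024 at exponent 338.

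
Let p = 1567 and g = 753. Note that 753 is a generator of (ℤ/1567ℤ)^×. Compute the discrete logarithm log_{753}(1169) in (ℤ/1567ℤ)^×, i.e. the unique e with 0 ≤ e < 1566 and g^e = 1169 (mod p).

969

Baby-step giant-step with m = ceil(sqrt(1566)) = 40.
Baby table (753^j mod 1567 for j=0..39):
  0:1  1:753  2:1322  3:421  4:479  5:277  6:170  7:1083
  8:659  9:1055  10:1513  11:80  12:694  13:771  14:773  15:712
  16:222  17:1064  18:455  19:1009  20:1349  21:381  22:132  23:675
  24:567  25:727  26:548  27:523  28:502  29:359  30:803  31:1364
  32:707  33:1158  34:722  35:1484  36:181  37:1531  38:1098  39:985
Giant step factor: 753^(-40) ≡ 564 (mod 1567).
Scan 1169·564^i mod 1567 for i = 0, 1, …:
  i=0: 1169   i=1: 1176   i=2: 423   i=3: 388
  i=4: 1019   i=5: 1194   i=6: 1173   i=7: 298
  i=8: 403   i=9: 77     …   i=23: 88
  i=24: 1055
Match at i=24, j=9: e = 24·40 + 9 = 969.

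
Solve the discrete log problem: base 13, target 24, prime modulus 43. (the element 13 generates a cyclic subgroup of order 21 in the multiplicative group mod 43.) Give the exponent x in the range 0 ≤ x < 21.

17

Successive powers of 13 modulo 43:
  13^0=1  13^1=13  13^2=40  13^3=4  13^4=9  13^5=31
  13^6=16  13^7=36  13^8=38  13^9=21  13^10=15  13^11=23
  13^12=41  13^13=17  13^14=6  13^15=35  13^16=25  13^17=24
So 13^17 ≡ 24 (mod 43), giving x = 17.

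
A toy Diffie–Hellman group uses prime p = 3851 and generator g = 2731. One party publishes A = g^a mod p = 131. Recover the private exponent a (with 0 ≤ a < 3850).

1621

Baby-step giant-step with m = ceil(sqrt(3850)) = 63.
Baby table (2731^j mod 3851 for j=0..62):
  0:1  1:2731  2:2825  3:1522  4:1353  5:1934  6:2033  7:2832
  8:1384  9:1873  10:1035  11:3802  12:966  13:211  14:2442  15:3021
  16:1509  17:509  18:3719  19:1502  20:647  21:3199  22:2401  23:2729
  24:1214  25:3574  26:2160  27:3079  28:2016  29:2617  30:3422  31:2956
  32:1140  33:1732  34:1064  35:2130  36:2020  37:1988  38:3169  39:1342
  40:2701  41:1766  42:1494  43:1905  44:3705  45:1778  46:3458  47:1146
  48:2714  49:2610  50:3560  51:2436  52:2039  53:3814  54:2930  55:3303
  56:1451  57:2  58:1611  59:1799  60:3044  61:2706  62:17
Giant step factor: 2731^(-63) ≡ 609 (mod 3851).
Scan 131·609^i mod 3851 for i = 0, 1, …:
  i=0: 131   i=1: 2759   i=2: 1195   i=3: 3767
  i=4: 2758   i=5: 586   i=6: 2582   i=7: 1230
  i=8: 1976   i=9: 1872     …   i=24: 227
  i=25: 3458
Match at i=25, j=46: a = 25·63 + 46 = 1621.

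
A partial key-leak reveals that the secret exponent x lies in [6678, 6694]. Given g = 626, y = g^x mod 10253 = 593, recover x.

Compute 626^6678 mod 10253 = 7779, then multiply by 626 repeatedly:
  626^6678=7779  626^6679=9732  626^6680=1950  626^6681=593
Found 593 at exponent 6681.

6681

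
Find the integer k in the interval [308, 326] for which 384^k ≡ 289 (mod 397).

318

Compute 384^308 mod 397 = 312, then multiply by 384 repeatedly:
  384^308=312  384^309=311  384^310=324  384^311=155  384^312=367
  384^313=390  384^314=91  384^315=8  384^316=293  384^317=161
  384^318=289
Found 289 at exponent 318.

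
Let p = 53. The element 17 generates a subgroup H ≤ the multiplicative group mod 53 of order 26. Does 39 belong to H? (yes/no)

no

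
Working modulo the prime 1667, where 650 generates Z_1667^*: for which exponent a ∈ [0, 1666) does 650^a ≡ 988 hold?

1092

Baby-step giant-step with m = ceil(sqrt(1666)) = 41.
Baby table (650^j mod 1667 for j=0..40):
  0:1  1:650  2:749  3:86  4:889  5:1068  6:728  7:1439
  8:163  9:929  10:396  11:682  12:1545  13:716  14:307  15:1177
  16:1564  17:1397  18:1202  19:1144  20:118  21:18  22:31  23:146
  24:1548  25:999  26:887  27:1435  28:897  29:1267  30:52  31:460
  32:607  33:1138  34:1219  35:525  36:1182  37:1480  38:141  39:1632
  40:588
Giant step factor: 650^(-41) ≡ 321 (mod 1667).
Scan 988·321^i mod 1667 for i = 0, 1, …:
  i=0: 988   i=1: 418   i=2: 818   i=3: 859
  i=4: 684   i=5: 1187   i=6: 951   i=7: 210
  i=8: 730   i=9: 950     …   i=25: 278
  i=26: 887
Match at i=26, j=26: a = 26·41 + 26 = 1092.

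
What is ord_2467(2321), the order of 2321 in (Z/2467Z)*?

822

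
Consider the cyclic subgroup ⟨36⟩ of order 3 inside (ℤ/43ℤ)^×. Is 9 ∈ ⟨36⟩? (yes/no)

⟨36⟩ has order 3; its elements mod 43 are {1, 6, 36}.
9 is not in this set.

no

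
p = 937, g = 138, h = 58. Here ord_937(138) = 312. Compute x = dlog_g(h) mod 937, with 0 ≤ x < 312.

196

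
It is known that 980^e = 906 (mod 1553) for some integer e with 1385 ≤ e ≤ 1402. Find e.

1389

Compute 980^1385 mod 1553 = 579, then multiply by 980 repeatedly:
  980^1385=579  980^1386=575  980^1387=1314  980^1388=283  980^1389=906
Found 906 at exponent 1389.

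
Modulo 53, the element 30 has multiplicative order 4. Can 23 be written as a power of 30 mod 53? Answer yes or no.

yes

23 ∈ ⟨30⟩ iff 23^4 ≡ 1 (mod 53), since |⟨30⟩| = 4.
23^4 mod 53 = 1.
Since 1 = 1, 23 lies in the subgroup.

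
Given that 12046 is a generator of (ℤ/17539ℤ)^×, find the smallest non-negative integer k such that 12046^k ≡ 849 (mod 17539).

Baby-step giant-step with m = ceil(sqrt(17538)) = 133.
Baby table (12046^j mod 17539 for j=0..132):
  0:1  1:12046  2:5969  3:10213  4:7252  5:13372  6:936  7:15018
  8:9582  9:613  10:279  11:10885  12:16685  13:8109  14:6323  15:12520
  16:15598  17:15740  18:7450  19:13176  20:7685  21:2668  22:7280  23:17419
  24:10217  25:2819  26:2170  27:6710  28:8948  29:10453  30:4357  31:7734
  32:14135  33:1598  34:9225  35:14785  36:9104  37:12956  38:5954  39:4913
  40:5412  41:489  42:14929  43:7367  44:13081  45:3350  46:14400  47:1690
  48:12500  49:2685  50:1594  51:13658  52:8448  53:3330  54:1487  55:5083
  56:1169  57:15496  58:14778  59:12477  60:6251  61:4619  62:6766  63:17042
  64:11476  65:15037  66:10449  67:8790  68:1397  69:8361  70:7668  71:8354
  72:11041  73:1649  74:9706  75:3502  76:3797  77:14489  78:3905  79:32
  80:17153  81:15618  82:11114  83:4057  84:6968  85:12413  86:7023  87:8461
  88:2077  89:8928  90:15079  91:7750  92:13942  93:9407  94:14782  95:8044
  96:12588  97:10393  98:696  99:374  100:15220  101:4953  102:13699  103:11242
  104:2513  105:16823  106:4252  107:5712  108:1255  109:16651  110:1942  111:13845
  112:16058  113:14576  114:17106  115:10704  116:11195  117:15138  118:16904  119:15333
  120:15648  121:4175  122:7737  123:15195  124:1966  125:4786  126:1463  127:14142
  128:15764  129:15930  130:16120  131:7251  132:1326
Giant step factor: 12046^(-133) ≡ 2178 (mod 17539).
Scan 849·2178^i mod 17539 for i = 0, 1, …:
  i=0: 849   i=1: 7527   i=2: 12380   i=3: 6197
  i=4: 9575   i=5: 479   i=6: 8461
Match at i=6, j=87: k = 6·133 + 87 = 885.

885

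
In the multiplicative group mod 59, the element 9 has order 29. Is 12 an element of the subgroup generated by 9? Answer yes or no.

yes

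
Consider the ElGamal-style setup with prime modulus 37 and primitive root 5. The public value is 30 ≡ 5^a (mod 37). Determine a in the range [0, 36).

Successive powers of 5 modulo 37:
  5^0=1  5^1=5  5^2=25  5^3=14  5^4=33  5^5=17
  5^6=11  5^7=18  5^8=16  5^9=6  5^10=30
So 5^10 ≡ 30 (mod 37), giving a = 10.

10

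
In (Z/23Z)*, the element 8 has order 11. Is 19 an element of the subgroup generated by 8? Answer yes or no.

no

19 ∈ ⟨8⟩ iff 19^11 ≡ 1 (mod 23), since |⟨8⟩| = 11.
19^11 mod 23 = 22.
Since 22 ≠ 1, 19 does not lie in the subgroup.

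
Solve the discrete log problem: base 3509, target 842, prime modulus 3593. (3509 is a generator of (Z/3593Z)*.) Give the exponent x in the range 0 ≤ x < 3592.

524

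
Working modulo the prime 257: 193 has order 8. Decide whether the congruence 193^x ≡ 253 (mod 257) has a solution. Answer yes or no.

yes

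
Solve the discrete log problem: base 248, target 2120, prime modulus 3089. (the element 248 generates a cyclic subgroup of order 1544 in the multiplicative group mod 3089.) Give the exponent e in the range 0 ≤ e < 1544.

1040

Baby-step giant-step with m = ceil(sqrt(1544)) = 40.
Baby table (248^j mod 3089 for j=0..39):
  0:1  1:248  2:2813  3:2599  4:2040  5:2413  6:2247  7:1236
  8:717  9:1743  10:2893  11:816  12:1583  13:281  14:1730  15:2758
  16:1315  17:1775  18:1562  19:1251  20:1348  21:692  22:1721  23:526
  24:710  25:7  26:1736  27:1157  28:2748  29:1924  30:1446  31:284
  32:2474  33:1930  34:2934  35:1717  36:2623  37:1814  38:1967  39:2843
Giant step factor: 248^(-40) ≡ 3085 (mod 3089).
Scan 2120·3085^i mod 3089 for i = 0, 1, …:
  i=0: 2120   i=1: 787   i=2: 3030   i=3: 236
  i=4: 2145   i=5: 687   i=6: 341   i=7: 1725
  i=8: 2367   i=9: 2888     …   i=25: 772
  i=26: 1
Match at i=26, j=0: e = 26·40 + 0 = 1040.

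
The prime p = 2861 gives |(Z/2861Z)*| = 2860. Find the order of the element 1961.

The order of 1961 must divide p − 1 = 2860 = 2^2 · 5 · 11 · 13.
Divisors: 1, 2, 4, 5, 10, 11, 13, 20, 22, 26, 44, 52, 55, 65, 110, 130, 143, 220, 260, 286, 572, 715, 1430, 2860.
Check each in increasing order: 1961^1 ≡ 1961;  1961^2 ≡ 337;  1961^4 ≡ 1990;  1961^5 ≡ 2847;  1961^10 ≡ 196;  1961^11 ≡ 982;  1961^13 ≡ 1919;  1961^20 ≡ 1223;  1961^22 ≡ 167;  1961^26 ≡ 454;  1961^44 ≡ 2140;  1961^52 ≡ 124;  1961^55 ≡ 1506;  1961^65 ≡ 493;  1961^110 ≡ 2124;  1961^130 ≡ 2725;  1961^143 ≡ 2228;  1961^220 ≡ 2440;  1961^260 ≡ 1330;  1961^286 ≡ 149;  1961^572 ≡ 2174;  1961^715 ≡ 2860;  1961^1430 ≡ 1.
Smallest exponent giving 1 is 1430.

1430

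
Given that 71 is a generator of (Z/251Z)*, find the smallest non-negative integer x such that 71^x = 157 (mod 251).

185

Baby-step giant-step with m = ceil(sqrt(250)) = 16.
Baby table (71^j mod 251 for j=0..15):
  0:1  1:71  2:21  3:236  4:190  5:187  6:225  7:162
  8:207  9:139  10:80  11:158  12:174  13:55  14:140  15:151
Giant step factor: 71^(-16) ≡ 122 (mod 251).
Scan 157·122^i mod 251 for i = 0, 1, …:
  i=0: 157   i=1: 78   i=2: 229   i=3: 77
  i=4: 107   i=5: 2   i=6: 244   i=7: 150
  i=8: 228   i=9: 206   i=10: 32   i=11: 139
Match at i=11, j=9: x = 11·16 + 9 = 185.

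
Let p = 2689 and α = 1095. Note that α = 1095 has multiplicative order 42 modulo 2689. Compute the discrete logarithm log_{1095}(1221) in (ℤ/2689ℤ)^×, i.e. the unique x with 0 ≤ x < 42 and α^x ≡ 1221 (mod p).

5

Baby-step giant-step with m = ceil(sqrt(42)) = 7.
Baby table (1095^j mod 2689 for j=0..6):
  0:1  1:1095  2:2420  3:1235  4:2447  5:1221  6:562
Giant step factor: 1095^(-7) ≡ 392 (mod 2689).
Scan 1221·392^i mod 2689 for i = 0, 1, …:
  i=0: 1221
Match at i=0, j=5: x = 0·7 + 5 = 5.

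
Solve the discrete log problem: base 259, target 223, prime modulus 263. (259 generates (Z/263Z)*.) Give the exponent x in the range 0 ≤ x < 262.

Baby-step giant-step with m = ceil(sqrt(262)) = 17.
Baby table (259^j mod 263 for j=0..16):
  0:1  1:259  2:16  3:199  4:256  5:28  6:151  7:185
  8:49  9:67  10:258  11:20  12:183  13:57  14:35  15:123
  16:34
Giant step factor: 259^(-17) ≡ 29 (mod 263).
Scan 223·29^i mod 263 for i = 0, 1, …:
  i=0: 223   i=1: 155   i=2: 24   i=3: 170
  i=4: 196   i=5: 161   i=6: 198   i=7: 219
  i=8: 39   i=9: 79   i=10: 187   i=11: 163
  i=12: 256
Match at i=12, j=4: x = 12·17 + 4 = 208.

208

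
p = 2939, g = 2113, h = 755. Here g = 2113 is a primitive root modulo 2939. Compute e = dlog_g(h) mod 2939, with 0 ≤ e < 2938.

2116

Baby-step giant-step with m = ceil(sqrt(2938)) = 55.
Baby table (2113^j mod 2939 for j=0..54):
  0:1  1:2113  2:428  3:2091  4:966  5:1492  6:1988  7:813
  8:1493  9:1162  10:1241  11:645  12:2128  13:2733  14:2633  15:2
  16:1287  17:856  18:1243  19:1932  20:45  21:1037  22:1626  23:47
  24:2324  25:2482  26:1290  27:1317  28:2527  29:2327  30:4  31:2574
  32:1712  33:2486  34:925  35:90  36:2074  37:313  38:94  39:1709
  40:2025  41:2580  42:2634  43:2115  44:1715  45:8  46:2209  47:485
  48:2033  49:1850  50:180  51:1209  52:626  53:188  54:479
Giant step factor: 2113^(-55) ≡ 828 (mod 2939).
Scan 755·828^i mod 2939 for i = 0, 1, …:
  i=0: 755   i=1: 2072   i=2: 2179   i=3: 2605
  i=4: 2653   i=5: 1251   i=6: 1300   i=7: 726
  i=8: 1572   i=9: 2578     …   i=37: 1897
  i=38: 1290
Match at i=38, j=26: e = 38·55 + 26 = 2116.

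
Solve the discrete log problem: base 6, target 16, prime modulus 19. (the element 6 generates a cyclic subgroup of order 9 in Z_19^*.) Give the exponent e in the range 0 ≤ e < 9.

Successive powers of 6 modulo 19:
  6^0=1  6^1=6  6^2=17  6^3=7  6^4=4  6^5=5
  6^6=11  6^7=9  6^8=16
So 6^8 ≡ 16 (mod 19), giving e = 8.

8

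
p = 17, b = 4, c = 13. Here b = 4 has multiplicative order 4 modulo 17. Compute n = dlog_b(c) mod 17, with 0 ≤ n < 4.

Successive powers of 4 modulo 17:
  4^0=1  4^1=4  4^2=16  4^3=13
So 4^3 ≡ 13 (mod 17), giving n = 3.

3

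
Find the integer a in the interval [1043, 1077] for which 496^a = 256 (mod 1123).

Compute 496^1043 mod 1123 = 332, then multiply by 496 repeatedly:
  496^1043=332  496^1044=714  496^1045=399  496^1046=256
Found 256 at exponent 1046.

1046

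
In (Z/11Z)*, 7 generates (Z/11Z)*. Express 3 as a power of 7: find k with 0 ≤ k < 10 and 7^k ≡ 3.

4

Successive powers of 7 modulo 11:
  7^0=1  7^1=7  7^2=5  7^3=2  7^4=3
So 7^4 ≡ 3 (mod 11), giving k = 4.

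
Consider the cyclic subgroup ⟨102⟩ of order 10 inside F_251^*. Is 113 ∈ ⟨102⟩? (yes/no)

yes

113 ∈ ⟨102⟩ iff 113^10 ≡ 1 (mod 251), since |⟨102⟩| = 10.
113^10 mod 251 = 1.
Since 1 = 1, 113 lies in the subgroup.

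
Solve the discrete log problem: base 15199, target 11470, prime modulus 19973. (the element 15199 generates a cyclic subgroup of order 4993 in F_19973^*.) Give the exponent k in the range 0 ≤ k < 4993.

558

Baby-step giant-step with m = ceil(sqrt(4993)) = 71.
Baby table (15199^j mod 19973 for j=0..70):
  0:1  1:15199  2:1883  3:18381  4:10468  5:18187  6:17866  7:12399
  8:7146  9:18853  10:14089  11:8178  12:5443  13:19964  14:3020  15:3026
  16:14328  17:5653  18:16074  19:18963  20:8247  21:15578  22:10080  23:13010
  24:6290  25:10932  26:81  27:12766  28:12712  29:10859  30:9042  31:15118
  32:9090  33:5669  34:19582  35:9145  36:2748  37:3309  38:1477  39:19244
  40:4944  41:5430  42:2134  43:18487  44:3749  45:18055  46:8898  47:3519
  48:17560  49:15214  50:10165  51:6680  52:6561  53:15423  54:11049  55:767
  56:13374  57:6205  58:17262  59:19783  60:8275  61:1744  62:2885  63:8380
  64:19772  65:870  66:1004  67:424  68:13070  69:19445  70:4074
Giant step factor: 15199^(-71) ≡ 15158 (mod 19973).
Scan 11470·15158^i mod 19973 for i = 0, 1, …:
  i=0: 11470   i=1: 17268   i=2: 2179   i=3: 13913
  i=4: 18320   i=5: 9941   i=6: 9366   i=7: 1744
Match at i=7, j=61: k = 7·71 + 61 = 558.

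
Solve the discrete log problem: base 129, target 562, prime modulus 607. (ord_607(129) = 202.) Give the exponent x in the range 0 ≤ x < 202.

Baby-step giant-step with m = ceil(sqrt(202)) = 15.
Baby table (129^j mod 607 for j=0..14):
  0:1  1:129  2:252  3:337  4:376  5:551  6:60  7:456
  8:552  9:189  10:101  11:282  12:565  13:45  14:342
Giant step factor: 129^(-15) ≡ 412 (mod 607).
Scan 562·412^i mod 607 for i = 0, 1, …:
  i=0: 562   i=1: 277   i=2: 8   i=3: 261
  i=4: 93   i=5: 75   i=6: 550   i=7: 189
Match at i=7, j=9: x = 7·15 + 9 = 114.

114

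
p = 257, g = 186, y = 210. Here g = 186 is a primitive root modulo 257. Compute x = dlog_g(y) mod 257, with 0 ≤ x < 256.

Baby-step giant-step with m = ceil(sqrt(256)) = 16.
Baby table (186^j mod 257 for j=0..15):
  0:1  1:186  2:158  3:90  4:35  5:85  6:133  7:66
  8:197  9:148  10:29  11:254  12:213  13:40  14:244  15:152
Giant step factor: 186^(-16) ≡ 129 (mod 257).
Scan 210·129^i mod 257 for i = 0, 1, …:
  i=0: 210   i=1: 105   i=2: 181   i=3: 219
  i=4: 238   i=5: 119   i=6: 188   i=7: 94
  i=8: 47   i=9: 152
Match at i=9, j=15: x = 9·16 + 15 = 159.

159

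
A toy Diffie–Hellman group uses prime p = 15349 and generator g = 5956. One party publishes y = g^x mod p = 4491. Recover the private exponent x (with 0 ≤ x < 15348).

5777

Baby-step giant-step with m = ceil(sqrt(15348)) = 124.
Baby table (5956^j mod 15349 for j=0..123):
  0:1  1:5956  2:2397  3:1962  4:5083  5:6120  6:12194  7:11345
  8:4522  9:10886  10:2840  11:442  12:7873  13:393  14:7660  15:5732
  16:3616  17:2249  18:10716  19:3354  20:7375  21:12011  22:11176  23:10992
  24:4867  25:8940  26:959  27:1976  28:11722  29:8980  30:8964  31:5762
  32:13457  33:12763  34:8180  35:2354  36:6787  37:9455  38:13848  39:8511
  40:9118  41:2046  42:14219  43:7931  44:8163  45:8545  46:12085  47:6799
  48:4182  49:11914  50:1357  51:8718  52:14090  53:7057  54:5930  55:1031
  56:1036  57:118  58:12103  59:6564  60:1281  61:1183  62:757  63:11435
  64:3347  65:11730  66:10581  67:12791  68:6109  69:8074  70:327  71:13638
  72:1020  73:12265  74:4449  75:5870  76:12047  77:10706  78:5190  79:14103
  80:7740  81:6393  82:11188  83:5719  84:2933  85:1786  86:559  87:14020
  88:4560  89:6979  90:1832  91:13602  92:1490  93:2718  94:10562  95:7070
  96:6613  97:1494  98:11193  99:4801  100:14918  101:11596  102:10625  103:13922
  104:4134  105:2308  106:9093  107:6636  108:341  109:4928  110:3880  111:9035
  112:14215  113:14805  114:13924  115:697  116:7102  117:13017  118:1453  119:12581
  120:13967  121:11221  122:2730  123:5289
Giant step factor: 5956^(-124) ≡ 10146 (mod 15349).
Scan 4491·10146^i mod 15349 for i = 0, 1, …:
  i=0: 4491   i=1: 9854   i=2: 10647   i=3: 13549
  i=4: 2510   i=5: 2469   i=6: 906   i=7: 13574
  i=8: 10576   i=9: 14586     …   i=45: 744
  i=46: 12265
Match at i=46, j=73: x = 46·124 + 73 = 5777.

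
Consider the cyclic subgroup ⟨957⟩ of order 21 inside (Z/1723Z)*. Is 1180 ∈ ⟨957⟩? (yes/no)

⟨957⟩ has order 21; its elements mod 1723 are {1, 11, 41, 87, 121, 189, 317, 356, 451, 470, 555, 677, 812, 857, 936, 957, 1158, 1261, 1331, 1515, 1681}.
1180 is not in this set.

no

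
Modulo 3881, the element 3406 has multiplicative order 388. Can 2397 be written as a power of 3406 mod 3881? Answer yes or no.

2397 ∈ ⟨3406⟩ iff 2397^388 ≡ 1 (mod 3881), since |⟨3406⟩| = 388.
2397^388 mod 3881 = 1107.
Since 1107 ≠ 1, 2397 does not lie in the subgroup.

no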